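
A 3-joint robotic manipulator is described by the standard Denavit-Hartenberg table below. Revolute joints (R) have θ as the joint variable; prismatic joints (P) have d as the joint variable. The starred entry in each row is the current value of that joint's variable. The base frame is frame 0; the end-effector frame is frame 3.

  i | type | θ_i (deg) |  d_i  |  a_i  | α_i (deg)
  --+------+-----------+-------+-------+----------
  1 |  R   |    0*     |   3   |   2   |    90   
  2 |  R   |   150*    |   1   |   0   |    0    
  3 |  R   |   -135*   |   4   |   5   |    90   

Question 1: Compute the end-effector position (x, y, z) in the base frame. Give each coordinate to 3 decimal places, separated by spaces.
after link 1: o_1 = (2.0000, 0.0000, 3.0000)
after link 2: o_2 = (2.0000, -1.0000, 3.0000)
after link 3: o_3 = (6.8296, -5.0000, 4.2941)

6.830 -5.000 4.294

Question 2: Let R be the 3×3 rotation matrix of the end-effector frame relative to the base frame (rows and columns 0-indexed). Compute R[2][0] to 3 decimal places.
End-effector x-axis (col 0 of R) = (0.9659,0.0000,0.2588)
R[2][0] = 0.2588

0.259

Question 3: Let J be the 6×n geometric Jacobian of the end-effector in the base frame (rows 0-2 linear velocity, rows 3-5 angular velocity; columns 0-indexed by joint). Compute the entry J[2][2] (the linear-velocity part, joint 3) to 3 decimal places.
4.830

axis z_2 = (0.0000,-1.0000,0.0000); lever o_n−o_2 = (4.8296,-4.0000,1.2941)
cross product → J_v[:, 2] = (-1.2941,0.0000,4.8296)
J_ω[:, 2] = z_2
entry J[2][2] = 4.8296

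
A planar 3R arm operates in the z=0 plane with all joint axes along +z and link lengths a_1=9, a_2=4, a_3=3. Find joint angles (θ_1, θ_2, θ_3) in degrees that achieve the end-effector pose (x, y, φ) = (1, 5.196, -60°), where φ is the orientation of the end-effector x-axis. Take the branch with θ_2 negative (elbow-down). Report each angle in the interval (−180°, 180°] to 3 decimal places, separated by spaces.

wrist centre = target − a_3·(cos φ, sin φ) = (-0.5000, 7.7941)
cos θ_2 = (60.9976−9²−4²)/(2·9·4) = -0.5000; θ_2 = -120.0022° (elbow-down)
β = atan2(7.7941,-0.5000) = 93.6706°; ψ = atan2(-3.4640,6.9999) = -26.3294°
θ_1 = β − ψ = 120.0000°
θ_3 = φ − θ_1 − θ_2 = -59.9978° (wrapped to (-180°,180°])

120.000 -120.002 -59.998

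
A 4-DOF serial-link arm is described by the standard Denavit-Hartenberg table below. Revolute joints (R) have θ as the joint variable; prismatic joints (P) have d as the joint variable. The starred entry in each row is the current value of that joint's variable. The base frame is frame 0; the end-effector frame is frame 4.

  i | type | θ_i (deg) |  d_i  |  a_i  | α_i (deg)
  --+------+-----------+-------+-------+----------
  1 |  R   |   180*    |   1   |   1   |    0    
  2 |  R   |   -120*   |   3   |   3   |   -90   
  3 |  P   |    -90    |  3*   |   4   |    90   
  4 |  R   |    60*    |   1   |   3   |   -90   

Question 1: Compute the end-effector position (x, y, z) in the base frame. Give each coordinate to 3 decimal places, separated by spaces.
-4.848 4.531 9.500

after link 1: o_1 = (-1.0000, 0.0000, 1.0000)
after link 2: o_2 = (0.5000, 2.5981, 4.0000)
after link 3: o_3 = (-2.0981, 4.0981, 8.0000)
after link 4: o_4 = (-4.8481, 4.5311, 9.5000)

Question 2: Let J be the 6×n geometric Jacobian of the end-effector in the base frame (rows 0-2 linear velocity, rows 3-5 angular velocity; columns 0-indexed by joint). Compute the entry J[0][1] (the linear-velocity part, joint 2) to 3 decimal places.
-4.531

axis z_1 = (0.0000,0.0000,1.0000); lever o_n−o_1 = (-3.8481,4.5311,8.5000)
cross product → J_v[:, 1] = (-4.5311,-3.8481,0.0000)
J_ω[:, 1] = z_1
entry J[0][1] = -4.5311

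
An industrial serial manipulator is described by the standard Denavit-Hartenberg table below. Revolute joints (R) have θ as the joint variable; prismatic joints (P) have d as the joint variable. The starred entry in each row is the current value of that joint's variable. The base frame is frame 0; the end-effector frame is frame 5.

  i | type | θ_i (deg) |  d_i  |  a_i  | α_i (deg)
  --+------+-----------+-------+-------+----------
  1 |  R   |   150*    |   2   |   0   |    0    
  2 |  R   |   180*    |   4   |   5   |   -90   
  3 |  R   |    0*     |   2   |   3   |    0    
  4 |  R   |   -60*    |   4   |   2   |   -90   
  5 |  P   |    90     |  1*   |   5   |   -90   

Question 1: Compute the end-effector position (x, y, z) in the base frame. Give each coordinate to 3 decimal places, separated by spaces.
after link 1: o_1 = (0.0000, 0.0000, 2.0000)
after link 2: o_2 = (4.3301, -2.5000, 6.0000)
after link 3: o_3 = (7.9282, -2.2679, 6.0000)
after link 4: o_4 = (10.7942, 0.6962, 7.7321)
after link 5: o_5 = (9.0442, -4.0670, 7.2321)

9.044 -4.067 7.232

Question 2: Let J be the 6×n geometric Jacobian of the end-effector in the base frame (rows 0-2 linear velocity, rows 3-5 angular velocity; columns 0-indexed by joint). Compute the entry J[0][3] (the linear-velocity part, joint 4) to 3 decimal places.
1.067

axis z_3 = (0.5000,0.8660,0.0000); lever o_n−o_3 = (1.1160,-1.7990,1.2321)
cross product → J_v[:, 3] = (1.0670,-0.6160,-1.8660)
J_ω[:, 3] = z_3
entry J[0][3] = 1.0670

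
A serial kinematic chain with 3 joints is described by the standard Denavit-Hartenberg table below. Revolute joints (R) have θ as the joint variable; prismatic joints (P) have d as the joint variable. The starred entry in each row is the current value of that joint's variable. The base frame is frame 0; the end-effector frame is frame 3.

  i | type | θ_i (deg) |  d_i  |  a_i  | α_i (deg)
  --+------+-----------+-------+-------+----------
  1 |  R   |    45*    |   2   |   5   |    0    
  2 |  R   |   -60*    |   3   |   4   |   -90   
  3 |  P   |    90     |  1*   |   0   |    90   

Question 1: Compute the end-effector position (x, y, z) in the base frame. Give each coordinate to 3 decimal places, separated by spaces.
7.658 3.466 5.000

after link 1: o_1 = (3.5355, 3.5355, 2.0000)
after link 2: o_2 = (7.3992, 2.5003, 5.0000)
after link 3: o_3 = (7.6581, 3.4662, 5.0000)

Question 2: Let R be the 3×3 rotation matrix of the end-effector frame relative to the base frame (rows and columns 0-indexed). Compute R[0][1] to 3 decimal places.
End-effector y-axis (col 1 of R) = (0.2588,0.9659,0.0000)
R[0][1] = 0.2588

0.259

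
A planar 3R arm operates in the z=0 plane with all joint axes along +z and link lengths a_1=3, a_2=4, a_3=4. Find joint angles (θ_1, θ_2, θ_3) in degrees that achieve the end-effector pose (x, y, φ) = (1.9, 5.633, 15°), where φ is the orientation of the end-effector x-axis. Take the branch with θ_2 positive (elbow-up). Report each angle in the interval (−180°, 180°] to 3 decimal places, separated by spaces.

59.990 90.011 -135.002

wrist centre = target − a_3·(cos φ, sin φ) = (-1.9637, 4.5977)
cos θ_2 = (24.9952−3²−4²)/(2·3·4) = -0.0002; θ_2 = 90.0115° (elbow-up)
β = atan2(4.5977,-1.9637) = 113.1275°; ψ = atan2(4.0000,2.9992) = 53.1374°
θ_1 = β − ψ = 59.9900°
θ_3 = φ − θ_1 − θ_2 = -135.0015° (wrapped to (-180°,180°])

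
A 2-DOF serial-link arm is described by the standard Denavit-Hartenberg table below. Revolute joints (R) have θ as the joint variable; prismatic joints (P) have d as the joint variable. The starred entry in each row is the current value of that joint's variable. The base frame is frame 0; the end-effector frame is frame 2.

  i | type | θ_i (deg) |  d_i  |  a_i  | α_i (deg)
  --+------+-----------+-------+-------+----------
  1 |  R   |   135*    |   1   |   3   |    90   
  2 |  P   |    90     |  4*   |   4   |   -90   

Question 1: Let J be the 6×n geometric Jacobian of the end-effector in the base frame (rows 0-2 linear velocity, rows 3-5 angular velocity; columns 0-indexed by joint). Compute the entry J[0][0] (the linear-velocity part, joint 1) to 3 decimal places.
axis z_0 = ẑ; lever o_n−o_0 = (0.7071,4.9497,5.0000)
cross product → J_v[:, 0] = (-4.9497,0.7071,0.0000)
J_ω[:, 0] = z_0
entry J[0][0] = -4.9497

-4.950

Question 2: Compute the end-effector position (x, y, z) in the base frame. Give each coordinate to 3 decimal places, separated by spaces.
after link 1: o_1 = (-2.1213, 2.1213, 1.0000)
after link 2: o_2 = (0.7071, 4.9497, 5.0000)

0.707 4.950 5.000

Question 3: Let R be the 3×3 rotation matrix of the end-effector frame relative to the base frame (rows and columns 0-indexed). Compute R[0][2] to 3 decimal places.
0.707

End-effector z-axis (col 2 of R) = (0.7071,-0.7071,0.0000)
R[0][2] = 0.7071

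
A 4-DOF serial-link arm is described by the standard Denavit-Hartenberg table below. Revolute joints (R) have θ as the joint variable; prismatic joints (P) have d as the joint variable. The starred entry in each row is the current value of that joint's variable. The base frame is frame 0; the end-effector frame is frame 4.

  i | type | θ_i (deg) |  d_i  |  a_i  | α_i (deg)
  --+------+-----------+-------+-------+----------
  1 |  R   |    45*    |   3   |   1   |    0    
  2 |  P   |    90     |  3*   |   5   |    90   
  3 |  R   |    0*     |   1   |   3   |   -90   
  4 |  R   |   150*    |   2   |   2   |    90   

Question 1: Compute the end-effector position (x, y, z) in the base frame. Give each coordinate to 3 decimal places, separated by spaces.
after link 1: o_1 = (0.7071, 0.7071, 3.0000)
after link 2: o_2 = (-2.8284, 4.2426, 6.0000)
after link 3: o_3 = (-4.2426, 7.0711, 6.0000)
after link 4: o_4 = (-3.7250, 5.1392, 8.0000)

-3.725 5.139 8.000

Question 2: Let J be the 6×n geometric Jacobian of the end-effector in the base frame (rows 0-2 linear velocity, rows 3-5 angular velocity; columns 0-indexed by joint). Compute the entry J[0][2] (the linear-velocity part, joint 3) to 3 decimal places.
1.414

axis z_2 = (0.7071,0.7071,0.0000); lever o_n−o_2 = (-0.8966,0.8966,2.0000)
cross product → J_v[:, 2] = (1.4142,-1.4142,1.2679)
J_ω[:, 2] = z_2
entry J[0][2] = 1.4142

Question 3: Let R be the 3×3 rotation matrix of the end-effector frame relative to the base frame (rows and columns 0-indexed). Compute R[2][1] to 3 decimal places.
1.000

End-effector y-axis (col 1 of R) = (0.0000,0.0000,1.0000)
R[2][1] = 1.0000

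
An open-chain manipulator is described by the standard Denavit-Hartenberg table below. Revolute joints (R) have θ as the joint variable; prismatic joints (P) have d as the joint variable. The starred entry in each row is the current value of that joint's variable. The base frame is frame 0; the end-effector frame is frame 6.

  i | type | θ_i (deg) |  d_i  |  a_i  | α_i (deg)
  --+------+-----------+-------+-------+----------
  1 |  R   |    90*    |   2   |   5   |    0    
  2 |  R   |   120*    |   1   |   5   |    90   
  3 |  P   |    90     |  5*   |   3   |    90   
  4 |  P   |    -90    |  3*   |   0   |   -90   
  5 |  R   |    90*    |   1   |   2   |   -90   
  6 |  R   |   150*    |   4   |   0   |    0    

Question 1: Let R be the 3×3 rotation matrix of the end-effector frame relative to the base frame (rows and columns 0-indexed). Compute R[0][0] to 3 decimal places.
End-effector x-axis (col 0 of R) = (-0.7500,-0.4330,-0.5000)
R[0][0] = -0.7500

-0.750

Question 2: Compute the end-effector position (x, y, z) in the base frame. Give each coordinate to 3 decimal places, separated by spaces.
-9.696 9.794 7.000

after link 1: o_1 = (0.0000, 5.0000, 2.0000)
after link 2: o_2 = (-4.3301, 2.5000, 3.0000)
after link 3: o_3 = (-6.8301, 6.8301, 6.0000)
after link 4: o_4 = (-9.4282, 5.3301, 6.0000)
after link 5: o_5 = (-7.6962, 6.3301, 7.0000)
after link 6: o_6 = (-9.6962, 9.7942, 7.0000)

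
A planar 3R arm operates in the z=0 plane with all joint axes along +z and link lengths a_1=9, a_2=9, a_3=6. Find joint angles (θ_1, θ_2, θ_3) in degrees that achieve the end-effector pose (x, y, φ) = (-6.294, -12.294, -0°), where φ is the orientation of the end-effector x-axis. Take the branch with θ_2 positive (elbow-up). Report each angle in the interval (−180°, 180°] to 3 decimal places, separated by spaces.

wrist centre = target − a_3·(cos φ, sin φ) = (-12.2940, -12.2940)
cos θ_2 = (302.2849−9²−9²)/(2·9·9) = 0.8660; θ_2 = 30.0080° (elbow-up)
β = atan2(-12.2940,-12.2940) = -135.0000°; ψ = atan2(4.5011,16.7936) = 15.0040°
θ_1 = β − ψ = -150.0040°
θ_3 = φ − θ_1 − θ_2 = 119.9960° (wrapped to (-180°,180°])

-150.004 30.008 119.996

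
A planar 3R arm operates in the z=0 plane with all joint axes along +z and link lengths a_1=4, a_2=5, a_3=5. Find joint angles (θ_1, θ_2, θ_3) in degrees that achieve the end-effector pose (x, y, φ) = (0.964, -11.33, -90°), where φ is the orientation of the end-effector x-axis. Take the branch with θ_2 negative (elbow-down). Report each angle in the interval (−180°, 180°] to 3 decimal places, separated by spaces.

-29.999 -90.003 30.002

wrist centre = target − a_3·(cos φ, sin φ) = (0.9640, -6.3300)
cos θ_2 = (40.9982−4²−5²)/(2·4·5) = -0.0000; θ_2 = -90.0026° (elbow-down)
β = atan2(-6.3300,0.9640) = -81.3409°; ψ = atan2(-5.0000,3.9998) = -51.3418°
θ_1 = β − ψ = -29.9992°
θ_3 = φ − θ_1 − θ_2 = 30.0017° (wrapped to (-180°,180°])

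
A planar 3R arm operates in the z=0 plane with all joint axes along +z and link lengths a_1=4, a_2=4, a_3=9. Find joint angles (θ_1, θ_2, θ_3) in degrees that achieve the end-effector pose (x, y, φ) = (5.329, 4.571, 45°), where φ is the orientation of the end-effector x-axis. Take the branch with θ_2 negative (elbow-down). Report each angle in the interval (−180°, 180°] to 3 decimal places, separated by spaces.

wrist centre = target − a_3·(cos φ, sin φ) = (-1.0350, -1.7930)
cos θ_2 = (4.2859−4²−4²)/(2·4·4) = -0.8661; θ_2 = -150.0048° (elbow-down)
β = atan2(-1.7930,-1.0350) = -119.9951°; ψ = atan2(-1.9997,0.5357) = -75.0024°
θ_1 = β − ψ = -44.9927°
θ_3 = φ − θ_1 − θ_2 = -120.0025° (wrapped to (-180°,180°])

-44.993 -150.005 -120.003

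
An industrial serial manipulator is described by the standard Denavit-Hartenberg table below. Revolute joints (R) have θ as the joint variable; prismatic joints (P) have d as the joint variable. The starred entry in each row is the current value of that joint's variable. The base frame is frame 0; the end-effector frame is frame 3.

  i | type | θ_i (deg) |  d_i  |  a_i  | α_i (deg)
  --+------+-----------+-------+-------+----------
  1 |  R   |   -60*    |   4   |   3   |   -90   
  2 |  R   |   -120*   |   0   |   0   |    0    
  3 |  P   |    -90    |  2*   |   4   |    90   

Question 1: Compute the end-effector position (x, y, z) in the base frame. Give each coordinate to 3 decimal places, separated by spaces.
after link 1: o_1 = (1.5000, -2.5981, 4.0000)
after link 2: o_2 = (1.5000, -2.5981, 4.0000)
after link 3: o_3 = (1.5000, 1.4019, 2.0000)

1.500 1.402 2.000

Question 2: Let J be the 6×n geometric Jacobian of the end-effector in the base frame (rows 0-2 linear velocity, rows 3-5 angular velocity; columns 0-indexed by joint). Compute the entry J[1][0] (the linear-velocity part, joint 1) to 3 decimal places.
1.500

axis z_0 = ẑ; lever o_n−o_0 = (1.5000,1.4019,2.0000)
cross product → J_v[:, 0] = (-1.4019,1.5000,0.0000)
J_ω[:, 0] = z_0
entry J[1][0] = 1.5000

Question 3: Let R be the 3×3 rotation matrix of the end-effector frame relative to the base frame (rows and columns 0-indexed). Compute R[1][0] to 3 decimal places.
End-effector x-axis (col 0 of R) = (-0.4330,0.7500,-0.5000)
R[1][0] = 0.7500

0.750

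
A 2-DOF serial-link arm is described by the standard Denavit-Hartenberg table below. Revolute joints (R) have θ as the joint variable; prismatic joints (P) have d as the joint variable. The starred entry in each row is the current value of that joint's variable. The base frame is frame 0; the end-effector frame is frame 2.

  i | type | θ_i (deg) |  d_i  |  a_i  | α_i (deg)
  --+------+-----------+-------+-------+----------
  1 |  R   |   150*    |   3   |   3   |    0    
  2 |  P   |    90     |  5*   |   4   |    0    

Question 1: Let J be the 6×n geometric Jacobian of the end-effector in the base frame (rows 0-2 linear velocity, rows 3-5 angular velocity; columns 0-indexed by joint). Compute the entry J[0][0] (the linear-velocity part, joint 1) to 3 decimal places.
axis z_0 = ẑ; lever o_n−o_0 = (-4.5981,-1.9641,8.0000)
cross product → J_v[:, 0] = (1.9641,-4.5981,0.0000)
J_ω[:, 0] = z_0
entry J[0][0] = 1.9641

1.964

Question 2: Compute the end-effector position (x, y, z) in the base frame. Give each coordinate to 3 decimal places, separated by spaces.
after link 1: o_1 = (-2.5981, 1.5000, 3.0000)
after link 2: o_2 = (-4.5981, -1.9641, 8.0000)

-4.598 -1.964 8.000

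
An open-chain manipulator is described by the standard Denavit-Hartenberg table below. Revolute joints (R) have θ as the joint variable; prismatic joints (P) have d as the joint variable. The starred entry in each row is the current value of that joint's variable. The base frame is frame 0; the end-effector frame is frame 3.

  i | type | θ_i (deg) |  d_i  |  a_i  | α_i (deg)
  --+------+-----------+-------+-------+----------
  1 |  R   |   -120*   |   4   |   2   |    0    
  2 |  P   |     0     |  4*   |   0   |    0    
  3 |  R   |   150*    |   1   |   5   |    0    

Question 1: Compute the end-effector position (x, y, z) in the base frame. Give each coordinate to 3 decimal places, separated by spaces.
after link 1: o_1 = (-1.0000, -1.7321, 4.0000)
after link 2: o_2 = (-1.0000, -1.7321, 8.0000)
after link 3: o_3 = (3.3301, 0.7679, 9.0000)

3.330 0.768 9.000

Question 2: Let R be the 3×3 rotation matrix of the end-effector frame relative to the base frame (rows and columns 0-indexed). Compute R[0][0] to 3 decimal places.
0.866

End-effector x-axis (col 0 of R) = (0.8660,0.5000,0.0000)
R[0][0] = 0.8660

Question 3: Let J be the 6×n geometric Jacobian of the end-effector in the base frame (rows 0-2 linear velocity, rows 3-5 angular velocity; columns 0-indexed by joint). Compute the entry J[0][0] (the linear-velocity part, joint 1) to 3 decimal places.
axis z_0 = ẑ; lever o_n−o_0 = (3.3301,0.7679,9.0000)
cross product → J_v[:, 0] = (-0.7679,3.3301,0.0000)
J_ω[:, 0] = z_0
entry J[0][0] = -0.7679

-0.768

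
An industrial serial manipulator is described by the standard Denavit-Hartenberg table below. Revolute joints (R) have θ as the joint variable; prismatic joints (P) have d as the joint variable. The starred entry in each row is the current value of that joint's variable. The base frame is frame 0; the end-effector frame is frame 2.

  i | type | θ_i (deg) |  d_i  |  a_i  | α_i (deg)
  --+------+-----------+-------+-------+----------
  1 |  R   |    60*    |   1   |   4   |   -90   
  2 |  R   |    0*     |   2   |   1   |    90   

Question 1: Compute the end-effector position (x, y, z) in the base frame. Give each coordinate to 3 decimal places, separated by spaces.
after link 1: o_1 = (2.0000, 3.4641, 1.0000)
after link 2: o_2 = (0.7679, 5.3301, 1.0000)

0.768 5.330 1.000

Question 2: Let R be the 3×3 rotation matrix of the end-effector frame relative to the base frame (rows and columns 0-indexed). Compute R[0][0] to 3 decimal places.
0.500

End-effector x-axis (col 0 of R) = (0.5000,0.8660,0.0000)
R[0][0] = 0.5000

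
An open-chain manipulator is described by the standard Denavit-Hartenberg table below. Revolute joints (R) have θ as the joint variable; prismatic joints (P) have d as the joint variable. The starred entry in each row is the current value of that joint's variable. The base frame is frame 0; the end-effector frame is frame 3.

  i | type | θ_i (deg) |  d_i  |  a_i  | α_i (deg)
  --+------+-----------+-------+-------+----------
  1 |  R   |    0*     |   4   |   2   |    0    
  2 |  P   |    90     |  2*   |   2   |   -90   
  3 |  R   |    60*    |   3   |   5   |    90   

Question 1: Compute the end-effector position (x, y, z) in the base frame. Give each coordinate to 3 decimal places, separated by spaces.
-1.000 4.500 1.670

after link 1: o_1 = (2.0000, 0.0000, 4.0000)
after link 2: o_2 = (2.0000, 2.0000, 6.0000)
after link 3: o_3 = (-1.0000, 4.5000, 1.6699)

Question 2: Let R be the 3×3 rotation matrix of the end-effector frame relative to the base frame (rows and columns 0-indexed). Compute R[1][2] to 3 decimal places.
0.866

End-effector z-axis (col 2 of R) = (0.0000,0.8660,0.5000)
R[1][2] = 0.8660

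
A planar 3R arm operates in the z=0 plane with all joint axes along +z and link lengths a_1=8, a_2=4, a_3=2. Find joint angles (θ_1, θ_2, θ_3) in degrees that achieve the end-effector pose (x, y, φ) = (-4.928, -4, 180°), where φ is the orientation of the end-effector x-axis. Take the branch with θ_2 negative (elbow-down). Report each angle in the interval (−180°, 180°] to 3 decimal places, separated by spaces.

wrist centre = target − a_3·(cos φ, sin φ) = (-2.9280, -4.0000)
cos θ_2 = (24.5732−8²−4²)/(2·8·4) = -0.8660; θ_2 = -150.0021° (elbow-down)
β = atan2(-4.0000,-2.9280) = -126.2041°; ψ = atan2(-1.9999,4.5358) = -23.7930°
θ_1 = β − ψ = -102.4112°
θ_3 = φ − θ_1 − θ_2 = 72.4133° (wrapped to (-180°,180°])

-102.411 -150.002 72.413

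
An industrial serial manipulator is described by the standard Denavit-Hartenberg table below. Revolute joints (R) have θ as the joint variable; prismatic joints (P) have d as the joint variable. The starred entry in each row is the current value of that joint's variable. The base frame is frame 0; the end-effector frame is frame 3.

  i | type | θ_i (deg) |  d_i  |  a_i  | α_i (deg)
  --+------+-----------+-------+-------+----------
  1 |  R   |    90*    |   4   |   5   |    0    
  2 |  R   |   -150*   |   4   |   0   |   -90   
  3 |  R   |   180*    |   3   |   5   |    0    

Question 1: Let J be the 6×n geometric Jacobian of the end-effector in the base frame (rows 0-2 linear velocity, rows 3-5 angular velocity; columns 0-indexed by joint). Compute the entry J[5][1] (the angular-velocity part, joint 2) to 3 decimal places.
axis z_1 = (0.0000,0.0000,1.0000); lever o_n−o_1 = (0.0981,5.8301,4.0000)
cross product → J_v[:, 1] = (-5.8301,0.0981,0.0000)
J_ω[:, 1] = z_1
entry J[5][1] = 1.0000

1.000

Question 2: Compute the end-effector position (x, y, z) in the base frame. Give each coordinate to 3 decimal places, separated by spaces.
0.098 10.830 8.000

after link 1: o_1 = (0.0000, 5.0000, 4.0000)
after link 2: o_2 = (0.0000, 5.0000, 8.0000)
after link 3: o_3 = (0.0981, 10.8301, 8.0000)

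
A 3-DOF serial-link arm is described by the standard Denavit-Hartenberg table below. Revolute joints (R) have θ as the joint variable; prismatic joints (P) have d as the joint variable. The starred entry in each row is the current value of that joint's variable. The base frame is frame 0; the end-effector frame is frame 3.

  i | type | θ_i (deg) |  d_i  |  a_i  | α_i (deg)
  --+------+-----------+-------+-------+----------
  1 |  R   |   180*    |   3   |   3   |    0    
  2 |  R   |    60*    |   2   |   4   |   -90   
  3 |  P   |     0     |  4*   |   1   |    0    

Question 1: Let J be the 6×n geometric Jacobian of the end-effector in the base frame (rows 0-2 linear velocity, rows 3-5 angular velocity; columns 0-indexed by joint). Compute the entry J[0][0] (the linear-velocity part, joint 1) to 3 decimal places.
axis z_0 = ẑ; lever o_n−o_0 = (-2.0359,-6.3301,5.0000)
cross product → J_v[:, 0] = (6.3301,-2.0359,0.0000)
J_ω[:, 0] = z_0
entry J[0][0] = 6.3301

6.330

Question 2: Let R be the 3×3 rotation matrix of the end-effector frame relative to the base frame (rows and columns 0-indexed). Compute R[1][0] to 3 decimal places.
-0.866

End-effector x-axis (col 0 of R) = (-0.5000,-0.8660,0.0000)
R[1][0] = -0.8660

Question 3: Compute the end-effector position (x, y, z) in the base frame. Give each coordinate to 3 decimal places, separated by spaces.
after link 1: o_1 = (-3.0000, 0.0000, 3.0000)
after link 2: o_2 = (-5.0000, -3.4641, 5.0000)
after link 3: o_3 = (-2.0359, -6.3301, 5.0000)

-2.036 -6.330 5.000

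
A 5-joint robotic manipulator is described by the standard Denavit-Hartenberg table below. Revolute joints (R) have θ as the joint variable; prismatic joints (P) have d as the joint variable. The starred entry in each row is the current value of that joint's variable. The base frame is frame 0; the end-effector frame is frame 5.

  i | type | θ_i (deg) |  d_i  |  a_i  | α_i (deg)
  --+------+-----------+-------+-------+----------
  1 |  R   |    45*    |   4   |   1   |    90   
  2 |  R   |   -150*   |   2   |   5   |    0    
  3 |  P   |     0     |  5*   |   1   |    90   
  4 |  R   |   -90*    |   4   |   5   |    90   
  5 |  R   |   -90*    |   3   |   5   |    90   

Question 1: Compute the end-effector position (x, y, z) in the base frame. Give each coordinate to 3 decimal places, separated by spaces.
after link 1: o_1 = (0.7071, 0.7071, 4.0000)
after link 2: o_2 = (-0.9405, -3.7690, 1.5000)
after link 3: o_3 = (1.9826, -7.9169, 1.0000)
after link 4: o_4 = (-2.9671, -5.7956, 4.4641)
after link 5: o_5 = (0.6378, -2.1907, 1.6340)

0.638 -2.191 1.634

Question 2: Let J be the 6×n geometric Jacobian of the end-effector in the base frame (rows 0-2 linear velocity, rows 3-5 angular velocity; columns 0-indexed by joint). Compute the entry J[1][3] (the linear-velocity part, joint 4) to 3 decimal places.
axis z_3 = (-0.3536,-0.3536,0.8660); lever o_n−o_3 = (-1.3449,5.7262,0.6340)
cross product → J_v[:, 3] = (-5.1832,-0.9405,-2.5000)
J_ω[:, 3] = z_3
entry J[1][3] = -0.9405

-0.941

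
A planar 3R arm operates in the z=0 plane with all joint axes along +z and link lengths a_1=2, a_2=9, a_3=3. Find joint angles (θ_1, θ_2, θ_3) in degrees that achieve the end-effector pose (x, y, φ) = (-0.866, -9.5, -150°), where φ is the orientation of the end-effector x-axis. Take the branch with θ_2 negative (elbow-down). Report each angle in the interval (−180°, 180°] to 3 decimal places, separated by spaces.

wrist centre = target − a_3·(cos φ, sin φ) = (1.7321, -8.0000)
cos θ_2 = (67.0001−2²−9²)/(2·2·9) = -0.5000; θ_2 = -119.9998° (elbow-down)
β = atan2(-8.0000,1.7321) = -77.7835°; ψ = atan2(-7.7942,-2.5000) = -107.7835°
θ_1 = β − ψ = 30.0000°
θ_3 = φ − θ_1 − θ_2 = -60.0002° (wrapped to (-180°,180°])

30.000 -120.000 -60.000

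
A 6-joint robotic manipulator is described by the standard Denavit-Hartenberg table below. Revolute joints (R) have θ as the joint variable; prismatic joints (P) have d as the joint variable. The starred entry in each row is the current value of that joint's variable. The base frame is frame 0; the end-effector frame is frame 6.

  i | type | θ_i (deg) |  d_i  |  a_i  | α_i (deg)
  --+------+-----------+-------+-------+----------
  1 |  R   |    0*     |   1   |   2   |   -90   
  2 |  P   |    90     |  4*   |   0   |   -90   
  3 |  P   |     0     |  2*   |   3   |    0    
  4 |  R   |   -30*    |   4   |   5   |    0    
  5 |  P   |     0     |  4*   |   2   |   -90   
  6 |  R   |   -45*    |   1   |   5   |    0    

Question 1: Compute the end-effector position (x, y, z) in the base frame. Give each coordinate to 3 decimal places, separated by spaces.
-11.536 8.402 -11.624

after link 1: o_1 = (2.0000, 0.0000, 1.0000)
after link 2: o_2 = (2.0000, 4.0000, 1.0000)
after link 3: o_3 = (0.0000, 4.0000, -2.0000)
after link 4: o_4 = (-4.0000, 6.5000, -6.3301)
after link 5: o_5 = (-8.0000, 7.5000, -8.0622)
after link 6: o_6 = (-11.5355, 8.4017, -11.6240)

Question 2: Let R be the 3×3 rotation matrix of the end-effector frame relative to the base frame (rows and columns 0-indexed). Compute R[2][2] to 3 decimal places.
-0.500

End-effector z-axis (col 2 of R) = (-0.0000,-0.8660,-0.5000)
R[2][2] = -0.5000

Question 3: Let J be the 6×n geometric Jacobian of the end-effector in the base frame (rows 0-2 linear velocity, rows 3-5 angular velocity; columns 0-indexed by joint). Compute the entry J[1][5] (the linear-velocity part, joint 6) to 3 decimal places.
axis z_5 = (-0.0000,-0.8660,-0.5000); lever o_n−o_5 = (-3.5355,0.9017,-3.5619)
cross product → J_v[:, 5] = (3.5355,1.7678,-3.0619)
J_ω[:, 5] = z_5
entry J[1][5] = 1.7678

1.768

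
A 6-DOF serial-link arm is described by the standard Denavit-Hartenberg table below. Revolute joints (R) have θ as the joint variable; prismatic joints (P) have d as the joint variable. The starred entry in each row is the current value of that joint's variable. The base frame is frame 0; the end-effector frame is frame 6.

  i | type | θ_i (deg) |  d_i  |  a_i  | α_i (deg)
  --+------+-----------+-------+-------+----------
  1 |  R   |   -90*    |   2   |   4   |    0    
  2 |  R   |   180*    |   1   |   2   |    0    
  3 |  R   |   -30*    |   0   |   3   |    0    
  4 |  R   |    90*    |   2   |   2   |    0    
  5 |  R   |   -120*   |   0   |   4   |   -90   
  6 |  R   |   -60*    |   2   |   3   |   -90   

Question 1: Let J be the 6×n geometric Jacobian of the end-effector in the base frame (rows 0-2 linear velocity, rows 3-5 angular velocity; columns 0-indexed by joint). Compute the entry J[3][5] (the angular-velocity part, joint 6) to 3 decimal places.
axis z_5 = (-0.5000,0.8660,0.0000); lever o_n−o_5 = (0.2990,2.4821,2.5981)
cross product → J_v[:, 5] = (2.2500,1.2990,-1.5000)
J_ω[:, 5] = z_5
entry J[3][5] = -0.5000

-0.500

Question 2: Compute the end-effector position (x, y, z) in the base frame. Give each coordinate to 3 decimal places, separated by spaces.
after link 1: o_1 = (0.0000, -4.0000, 2.0000)
after link 2: o_2 = (0.0000, -2.0000, 3.0000)
after link 3: o_3 = (1.5000, 0.5981, 3.0000)
after link 4: o_4 = (-0.2321, 1.5981, 5.0000)
after link 5: o_5 = (3.2321, 3.5981, 5.0000)
after link 6: o_6 = (3.5311, 6.0801, 7.5981)

3.531 6.080 7.598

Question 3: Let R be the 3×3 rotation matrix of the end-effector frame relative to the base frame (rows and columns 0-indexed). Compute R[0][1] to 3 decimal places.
End-effector y-axis (col 1 of R) = (0.5000,-0.8660,-0.0000)
R[0][1] = 0.5000

0.500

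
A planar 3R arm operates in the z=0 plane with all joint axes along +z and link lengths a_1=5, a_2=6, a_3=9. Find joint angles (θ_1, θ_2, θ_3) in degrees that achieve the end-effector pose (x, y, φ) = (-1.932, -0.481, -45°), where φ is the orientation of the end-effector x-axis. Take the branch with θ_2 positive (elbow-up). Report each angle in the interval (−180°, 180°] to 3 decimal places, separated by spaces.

wrist centre = target − a_3·(cos φ, sin φ) = (-8.2960, 5.8830)
cos θ_2 = (103.4322−5²−6²)/(2·5·6) = 0.7072; θ_2 = 44.9922° (elbow-up)
β = atan2(5.8830,-8.2960) = 144.6582°; ψ = atan2(4.2421,9.2432) = 24.6522°
θ_1 = β − ψ = 120.0060°
θ_3 = φ − θ_1 − θ_2 = 150.0018° (wrapped to (-180°,180°])

120.006 44.992 150.002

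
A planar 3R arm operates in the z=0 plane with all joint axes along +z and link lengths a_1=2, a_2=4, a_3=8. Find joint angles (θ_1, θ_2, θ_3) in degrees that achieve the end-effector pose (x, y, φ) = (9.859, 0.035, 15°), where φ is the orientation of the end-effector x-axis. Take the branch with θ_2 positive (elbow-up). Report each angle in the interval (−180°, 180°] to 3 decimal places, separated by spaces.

-149.999 134.996 30.004

wrist centre = target − a_3·(cos φ, sin φ) = (2.1316, -2.0356)
cos θ_2 = (8.6872−2²−4²)/(2·2·4) = -0.7071; θ_2 = 134.9956° (elbow-up)
β = atan2(-2.0356,2.1316) = -43.6797°; ψ = atan2(2.8286,-0.8282) = 106.3197°
θ_1 = β − ψ = -149.9994°
θ_3 = φ − θ_1 − θ_2 = 30.0038° (wrapped to (-180°,180°])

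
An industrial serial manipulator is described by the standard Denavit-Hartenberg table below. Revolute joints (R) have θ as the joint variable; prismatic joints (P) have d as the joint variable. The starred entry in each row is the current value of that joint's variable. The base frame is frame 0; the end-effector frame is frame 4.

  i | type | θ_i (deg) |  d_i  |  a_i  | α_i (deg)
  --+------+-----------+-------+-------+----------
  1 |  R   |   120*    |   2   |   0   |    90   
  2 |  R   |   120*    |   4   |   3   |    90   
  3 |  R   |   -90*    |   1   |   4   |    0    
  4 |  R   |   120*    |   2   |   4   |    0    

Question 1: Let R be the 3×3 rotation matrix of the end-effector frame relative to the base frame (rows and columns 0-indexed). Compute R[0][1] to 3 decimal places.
End-effector y-axis (col 1 of R) = (0.6250,0.6495,-0.4330)
R[0][1] = 0.6250

0.625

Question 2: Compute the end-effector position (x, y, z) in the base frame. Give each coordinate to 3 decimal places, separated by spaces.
2.049 0.451 9.098

after link 1: o_1 = (0.0000, 0.0000, 2.0000)
after link 2: o_2 = (4.2141, 0.7010, 4.5981)
after link 3: o_3 = (0.3170, -0.5490, 5.0981)
after link 4: o_4 = (2.0490, 0.4510, 9.0981)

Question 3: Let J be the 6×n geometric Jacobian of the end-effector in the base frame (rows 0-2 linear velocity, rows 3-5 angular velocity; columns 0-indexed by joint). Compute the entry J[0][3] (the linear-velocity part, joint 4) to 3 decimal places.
2.500

axis z_3 = (-0.4330,0.7500,0.5000); lever o_n−o_3 = (1.7321,1.0000,4.0000)
cross product → J_v[:, 3] = (2.5000,2.5981,-1.7321)
J_ω[:, 3] = z_3
entry J[0][3] = 2.5000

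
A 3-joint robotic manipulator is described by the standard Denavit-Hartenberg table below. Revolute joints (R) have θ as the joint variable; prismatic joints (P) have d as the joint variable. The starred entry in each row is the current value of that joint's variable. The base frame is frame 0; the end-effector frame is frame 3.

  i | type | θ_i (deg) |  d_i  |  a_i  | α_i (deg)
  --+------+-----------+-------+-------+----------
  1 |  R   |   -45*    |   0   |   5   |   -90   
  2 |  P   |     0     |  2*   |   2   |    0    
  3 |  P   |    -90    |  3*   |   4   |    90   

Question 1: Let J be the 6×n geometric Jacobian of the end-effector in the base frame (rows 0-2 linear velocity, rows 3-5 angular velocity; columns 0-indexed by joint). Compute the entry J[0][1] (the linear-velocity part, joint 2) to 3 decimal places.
0.707

prismatic axis z_1 = (0.7071,0.7071,0.0000)
J_v[:, 1] = z_1; J_ω[:, 1] = (0,0,0)
entry J[0][1] = 0.7071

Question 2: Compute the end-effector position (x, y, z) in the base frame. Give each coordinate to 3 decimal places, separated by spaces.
after link 1: o_1 = (3.5355, -3.5355, 0.0000)
after link 2: o_2 = (6.3640, -3.5355, 0.0000)
after link 3: o_3 = (8.4853, -1.4142, 4.0000)

8.485 -1.414 4.000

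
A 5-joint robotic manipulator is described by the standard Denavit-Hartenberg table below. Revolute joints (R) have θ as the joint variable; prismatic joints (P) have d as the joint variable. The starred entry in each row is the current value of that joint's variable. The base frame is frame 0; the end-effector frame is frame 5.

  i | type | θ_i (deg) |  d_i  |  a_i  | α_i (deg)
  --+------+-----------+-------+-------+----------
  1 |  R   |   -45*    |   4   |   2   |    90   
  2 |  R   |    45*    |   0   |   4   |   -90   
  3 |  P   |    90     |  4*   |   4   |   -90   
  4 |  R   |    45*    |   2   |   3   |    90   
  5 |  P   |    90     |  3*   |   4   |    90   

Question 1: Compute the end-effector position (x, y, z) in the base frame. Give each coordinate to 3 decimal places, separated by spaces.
4.243 7.414 5.414

after link 1: o_1 = (1.4142, -1.4142, 4.0000)
after link 2: o_2 = (3.4142, -3.4142, 6.8284)
after link 3: o_3 = (4.2426, 1.4142, 9.6569)
after link 4: o_4 = (5.8033, 2.8536, 6.7426)
after link 5: o_5 = (4.2426, 7.4142, 5.4142)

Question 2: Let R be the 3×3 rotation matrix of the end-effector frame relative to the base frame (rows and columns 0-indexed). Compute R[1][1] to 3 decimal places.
End-effector y-axis (col 1 of R) = (0.1464,0.8536,0.5000)
R[1][1] = 0.8536

0.854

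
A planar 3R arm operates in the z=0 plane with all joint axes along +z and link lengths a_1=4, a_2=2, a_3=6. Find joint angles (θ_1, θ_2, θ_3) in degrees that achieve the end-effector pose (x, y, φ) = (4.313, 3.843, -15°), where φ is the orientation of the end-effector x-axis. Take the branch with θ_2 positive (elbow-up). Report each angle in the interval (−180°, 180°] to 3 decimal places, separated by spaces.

90.725 44.999 -150.724

wrist centre = target − a_3·(cos φ, sin φ) = (-1.4826, 5.3959)
cos θ_2 = (31.3139−4²−2²)/(2·4·2) = 0.7071; θ_2 = 44.9992° (elbow-up)
β = atan2(5.3959,-1.4826) = 105.3632°; ψ = atan2(1.4142,5.4142) = 14.6386°
θ_1 = β − ψ = 90.7246°
θ_3 = φ − θ_1 − θ_2 = -150.7239° (wrapped to (-180°,180°])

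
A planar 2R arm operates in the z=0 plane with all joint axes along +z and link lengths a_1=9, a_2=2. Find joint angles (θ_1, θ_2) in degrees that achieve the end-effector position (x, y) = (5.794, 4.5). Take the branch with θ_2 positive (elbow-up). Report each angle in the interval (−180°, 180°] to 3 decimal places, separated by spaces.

30.003 150.008

cos θ_2 = (53.8204−9²−2²)/(2·9·2) = -0.8661; θ_2 = 150.0084° (elbow-up)
β = atan2(4.5000,5.7940) = 37.8353°; ψ = atan2(0.9997,7.2678) = 7.8323°
θ_1 = β − ψ = 30.0029°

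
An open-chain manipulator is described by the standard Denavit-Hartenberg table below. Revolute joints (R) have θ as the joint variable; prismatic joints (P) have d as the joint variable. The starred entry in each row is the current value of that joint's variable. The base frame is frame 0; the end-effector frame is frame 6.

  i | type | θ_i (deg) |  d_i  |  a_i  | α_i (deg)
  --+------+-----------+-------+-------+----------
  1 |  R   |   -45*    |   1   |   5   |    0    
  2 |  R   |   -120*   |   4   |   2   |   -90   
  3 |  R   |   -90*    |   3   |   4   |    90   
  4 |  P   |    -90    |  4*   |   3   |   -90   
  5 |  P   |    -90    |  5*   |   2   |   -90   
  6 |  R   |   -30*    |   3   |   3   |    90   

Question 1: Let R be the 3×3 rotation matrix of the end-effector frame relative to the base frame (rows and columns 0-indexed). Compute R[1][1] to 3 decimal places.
End-effector y-axis (col 1 of R) = (-0.2588,0.9659,0.0000)
R[1][1] = 0.9659

0.966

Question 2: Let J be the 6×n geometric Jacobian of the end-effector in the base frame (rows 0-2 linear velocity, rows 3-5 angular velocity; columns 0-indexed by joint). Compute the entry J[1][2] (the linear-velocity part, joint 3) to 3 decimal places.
-2.718

axis z_2 = (0.2588,-0.9659,0.0000); lever o_n−o_2 = (7.5286,5.1231,10.5000)
cross product → J_v[:, 2] = (-10.1422,-2.7176,8.5981)
J_ω[:, 2] = z_2
entry J[1][2] = -2.7176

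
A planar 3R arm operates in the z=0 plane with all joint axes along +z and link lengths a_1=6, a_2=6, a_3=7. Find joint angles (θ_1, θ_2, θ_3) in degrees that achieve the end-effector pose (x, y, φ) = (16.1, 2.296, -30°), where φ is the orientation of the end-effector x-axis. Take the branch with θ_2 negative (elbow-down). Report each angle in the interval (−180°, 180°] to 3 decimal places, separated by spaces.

wrist centre = target − a_3·(cos φ, sin φ) = (10.0378, 5.7960)
cos θ_2 = (134.3515−6²−6²)/(2·6·6) = 0.8660; θ_2 = -30.0037° (elbow-down)
β = atan2(5.7960,10.0378) = 30.0028°; ψ = atan2(-3.0003,11.1960) = -15.0019°
θ_1 = β − ψ = 45.0047°
θ_3 = φ − θ_1 − θ_2 = -45.0010° (wrapped to (-180°,180°])

45.005 -30.004 -45.001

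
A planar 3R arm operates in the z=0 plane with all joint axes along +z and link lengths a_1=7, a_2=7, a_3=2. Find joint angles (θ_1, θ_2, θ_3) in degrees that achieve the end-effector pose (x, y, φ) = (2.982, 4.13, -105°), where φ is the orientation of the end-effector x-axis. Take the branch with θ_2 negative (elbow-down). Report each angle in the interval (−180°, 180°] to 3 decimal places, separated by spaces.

120.003 -120.004 -104.999

wrist centre = target − a_3·(cos φ, sin φ) = (3.4996, 6.0619)
cos θ_2 = (48.9935−7²−7²)/(2·7·7) = -0.5001; θ_2 = -120.0044° (elbow-down)
β = atan2(6.0619,3.4996) = 60.0012°; ψ = atan2(-6.0619,3.4995) = -60.0022°
θ_1 = β − ψ = 120.0034°
θ_3 = φ − θ_1 − θ_2 = -104.9990° (wrapped to (-180°,180°])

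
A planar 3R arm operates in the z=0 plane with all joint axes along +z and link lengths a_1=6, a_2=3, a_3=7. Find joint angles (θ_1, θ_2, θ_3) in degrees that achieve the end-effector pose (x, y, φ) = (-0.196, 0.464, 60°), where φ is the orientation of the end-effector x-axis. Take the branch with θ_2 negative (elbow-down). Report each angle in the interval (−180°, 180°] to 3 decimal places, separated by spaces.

-96.868 -90.000 -113.132

wrist centre = target − a_3·(cos φ, sin φ) = (-3.6960, -5.5982)
cos θ_2 = (45.0000−6²−3²)/(2·6·3) = 0.0000; θ_2 = -90.0000° (elbow-down)
β = atan2(-5.5982,-3.6960) = -123.4334°; ψ = atan2(-3.0000,6.0000) = -26.5650°
θ_1 = β − ψ = -96.8683°
θ_3 = φ − θ_1 − θ_2 = -113.1317° (wrapped to (-180°,180°])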